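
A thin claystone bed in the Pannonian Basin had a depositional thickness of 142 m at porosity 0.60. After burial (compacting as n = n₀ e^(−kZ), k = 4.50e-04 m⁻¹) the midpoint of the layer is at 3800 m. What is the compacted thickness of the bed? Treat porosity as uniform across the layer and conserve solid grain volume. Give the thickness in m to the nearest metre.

64 m

Working in km (1 km = 1000 m; k in km⁻¹ = k in m⁻¹ × 1000):
Porosity at 3.8 km: n = 0.6·exp(−0.45×3.8) = 0.1085
Solid-volume conservation: h(1−n) = h₀(1−n₀) ⇒ h = h₀·(1−n₀)/(1−n)
h = 0.142 × (1 − 0.6)/(1 − 0.1085) = 0.142 × 0.4487 = 0.0637 km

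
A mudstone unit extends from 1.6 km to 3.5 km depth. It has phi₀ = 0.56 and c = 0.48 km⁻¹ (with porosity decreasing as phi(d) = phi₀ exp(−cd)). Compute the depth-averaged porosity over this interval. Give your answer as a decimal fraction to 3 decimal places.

0.170

⟨phi⟩ = (1/(d₂−d₁)) ∫ phi₀ e^(−cd) dd = phi₀·(e^(−c·d₁) − e^(−c·d₂)) / (c·(d₂−d₁))
e^(−0.48×1.6) = 0.4639; e^(−0.48×3.5) = 0.1864
⟨phi⟩ = 0.56 × (0.4639 − 0.1864) / (0.48 × 1.9) = 0.56 × 0.3043 = 0.1704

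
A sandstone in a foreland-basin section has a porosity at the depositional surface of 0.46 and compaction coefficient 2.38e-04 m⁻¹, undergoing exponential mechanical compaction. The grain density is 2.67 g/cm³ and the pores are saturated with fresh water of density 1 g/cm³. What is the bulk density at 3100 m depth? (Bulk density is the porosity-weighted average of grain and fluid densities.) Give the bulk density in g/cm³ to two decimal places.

Working in km (1 km = 1000 m; β in km⁻¹ = β in m⁻¹ × 1000):
Porosity at depth: n = 0.46·exp(−0.238×3.1) = 0.46×0.4782 = 0.2200
Bulk density: ρ_b = (1−n)ρ_g + n·ρ_f = 0.7800×2.67 + 0.2200×1
       = 2.083 + 0.220 = 2.303 g/cm³

2.30 g/cm³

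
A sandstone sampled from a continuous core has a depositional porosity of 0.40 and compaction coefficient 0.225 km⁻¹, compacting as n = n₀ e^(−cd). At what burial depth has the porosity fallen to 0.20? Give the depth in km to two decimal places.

Invert Athy's law: d = ln(n₀/n) / c
d = ln(0.4/0.2) / 0.225 = ln(2) / 0.225 = 0.6931 / 0.225 = 3.081 km

3.08 km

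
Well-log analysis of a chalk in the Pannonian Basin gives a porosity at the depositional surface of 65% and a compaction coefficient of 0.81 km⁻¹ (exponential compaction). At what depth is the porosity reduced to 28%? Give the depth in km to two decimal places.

1.04 km

Invert Athy's law: d = ln(phi₀/phi) / k
d = ln(0.65/0.28) / 0.81 = ln(2.321) / 0.81 = 0.8422 / 0.81 = 1.040 km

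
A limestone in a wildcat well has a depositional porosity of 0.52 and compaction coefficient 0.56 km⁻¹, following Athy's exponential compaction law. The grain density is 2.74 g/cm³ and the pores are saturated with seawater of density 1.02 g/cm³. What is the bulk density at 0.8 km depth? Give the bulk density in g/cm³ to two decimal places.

2.17 g/cm³

Porosity at depth: n = 0.52·exp(−0.56×0.8) = 0.52×0.6389 = 0.3322
Bulk density: ρ_b = (1−n)ρ_g + n·ρ_f = 0.6678×2.74 + 0.3322×1.02
       = 1.830 + 0.339 = 2.169 g/cm³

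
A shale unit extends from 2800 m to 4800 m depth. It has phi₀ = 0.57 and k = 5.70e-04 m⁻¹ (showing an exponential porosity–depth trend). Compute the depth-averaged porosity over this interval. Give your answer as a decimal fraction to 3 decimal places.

0.069

Working in km (1 km = 1000 m; k in km⁻¹ = k in m⁻¹ × 1000):
⟨phi⟩ = (1/(Z₂−Z₁)) ∫ phi₀ e^(−kZ) dZ = phi₀·(e^(−k·Z₁) − e^(−k·Z₂)) / (k·(Z₂−Z₁))
e^(−0.57×2.8) = 0.2027; e^(−0.57×4.8) = 0.0648
⟨phi⟩ = 0.57 × (0.2027 − 0.0648) / (0.57 × 2) = 0.57 × 0.1209 = 0.0689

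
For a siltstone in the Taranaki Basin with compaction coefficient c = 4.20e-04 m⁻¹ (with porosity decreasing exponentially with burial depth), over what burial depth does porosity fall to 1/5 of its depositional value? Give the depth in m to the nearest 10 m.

3830 m

Working in km (1 km = 1000 m; c in km⁻¹ = c in m⁻¹ × 1000):
φ/φ₀ = 1/5 ⇒ exp(−c·z) = 1/5 ⇒ z = ln(5) / c
z = 1.6094 / 0.42 = 3.832 km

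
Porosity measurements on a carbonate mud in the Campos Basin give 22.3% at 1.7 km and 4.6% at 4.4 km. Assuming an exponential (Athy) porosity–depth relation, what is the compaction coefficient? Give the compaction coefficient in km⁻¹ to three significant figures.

Athy: phi(Z) = phi₀ e^(−kZ) ⇒ phi₁/phi₂ = e^{k(Z₂−Z₁)} ⇒ k = ln(phi₁/phi₂)/(Z₂−Z₁)
k = ln(0.223/0.046) / (4.4 − 1.7) = ln(4.848) / 2.7 = 1.5785 / 2.7 = 0.5846 km⁻¹

0.585 km⁻¹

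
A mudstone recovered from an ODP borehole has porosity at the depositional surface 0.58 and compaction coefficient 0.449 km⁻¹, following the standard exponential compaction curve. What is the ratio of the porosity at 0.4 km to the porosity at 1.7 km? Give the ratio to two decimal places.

1.79

n(z₁)/n(z₂) = e^(−β·z₁)/e^(−β·z₂) = e^{β(z₂−z₁)}
= exp(0.449 × 1.3) = exp(0.5837) = 1.7927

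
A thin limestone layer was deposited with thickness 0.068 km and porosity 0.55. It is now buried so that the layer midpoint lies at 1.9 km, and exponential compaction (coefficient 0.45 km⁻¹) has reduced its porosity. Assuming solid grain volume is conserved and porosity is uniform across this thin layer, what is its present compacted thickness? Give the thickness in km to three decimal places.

Porosity at 1.9 km: n = 0.55·exp(−0.45×1.9) = 0.2339
Solid-volume conservation: h(1−n) = h₀(1−n₀) ⇒ h = h₀·(1−n₀)/(1−n)
h = 0.068 × (1 − 0.55)/(1 − 0.2339) = 0.068 × 0.5874 = 0.0399 km

0.040 km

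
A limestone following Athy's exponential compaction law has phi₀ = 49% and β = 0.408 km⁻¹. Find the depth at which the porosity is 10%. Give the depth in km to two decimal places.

Invert Athy's law: z = ln(phi₀/phi) / β
z = ln(0.49/0.1) / 0.408 = ln(4.9) / 0.408 = 1.5892 / 0.408 = 3.895 km

3.90 km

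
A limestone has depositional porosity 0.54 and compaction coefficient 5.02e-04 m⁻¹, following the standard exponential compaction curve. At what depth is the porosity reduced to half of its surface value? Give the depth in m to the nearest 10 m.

Working in km (1 km = 1000 m; k in km⁻¹ = k in m⁻¹ × 1000):
φ/φ₀ = 1/2 ⇒ exp(−k·d) = 1/2 ⇒ d = ln(2) / k
d = 0.6931 / 0.502 = 1.381 km

1380 m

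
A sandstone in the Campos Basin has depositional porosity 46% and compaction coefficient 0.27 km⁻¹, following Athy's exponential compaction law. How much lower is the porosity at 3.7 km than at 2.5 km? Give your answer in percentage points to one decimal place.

n(2.5) = 0.46·e^(−0.27×2.5) = 0.2342
n(3.7) = 0.46·e^(−0.27×3.7) = 0.1694
Δn = 0.2342 − 0.1694 = 0.0648

6.5 percentage points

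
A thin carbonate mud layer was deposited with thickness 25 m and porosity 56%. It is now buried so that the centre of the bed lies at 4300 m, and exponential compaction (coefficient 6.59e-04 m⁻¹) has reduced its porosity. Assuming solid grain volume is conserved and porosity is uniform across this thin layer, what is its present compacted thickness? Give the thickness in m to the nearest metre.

11 m

Working in km (1 km = 1000 m; k in km⁻¹ = k in m⁻¹ × 1000):
Porosity at 4.3 km: n = 0.56·exp(−0.659×4.3) = 0.0329
Solid-volume conservation: h(1−n) = h₀(1−n₀) ⇒ h = h₀·(1−n₀)/(1−n)
h = 0.025 × (1 − 0.56)/(1 − 0.0329) = 0.025 × 0.4550 = 0.0114 km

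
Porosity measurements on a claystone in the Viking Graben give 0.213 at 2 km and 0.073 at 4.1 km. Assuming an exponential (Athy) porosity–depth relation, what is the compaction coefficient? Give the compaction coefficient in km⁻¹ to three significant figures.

0.510 km⁻¹

Athy: phi(Z) = phi₀ e^(−kZ) ⇒ phi₁/phi₂ = e^{k(Z₂−Z₁)} ⇒ k = ln(phi₁/phi₂)/(Z₂−Z₁)
k = ln(0.213/0.073) / (4.1 − 2) = ln(2.918) / 2.1 = 1.0708 / 2.1 = 0.5099 km⁻¹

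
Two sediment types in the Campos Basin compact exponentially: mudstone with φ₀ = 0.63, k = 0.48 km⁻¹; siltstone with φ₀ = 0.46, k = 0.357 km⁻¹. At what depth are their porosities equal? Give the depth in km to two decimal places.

2.56 km

Set φ₀ₐ e^(−kₐZ) = φ₀ᵦ e^(−kᵦZ) ⇒ ln(φ₀ₐ/φ₀ᵦ) = (kₐ − kᵦ)·Z
Z = ln(0.63/0.46) / (0.48 − 0.357) = 0.3145 / 0.123 = 2.557 km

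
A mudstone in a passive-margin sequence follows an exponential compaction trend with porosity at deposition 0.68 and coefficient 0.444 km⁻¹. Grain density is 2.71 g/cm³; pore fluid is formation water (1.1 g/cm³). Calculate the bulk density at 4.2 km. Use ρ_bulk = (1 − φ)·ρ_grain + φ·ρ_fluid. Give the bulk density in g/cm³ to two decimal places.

Porosity at depth: φ = 0.68·exp(−0.444×4.2) = 0.68×0.1549 = 0.1054
Bulk density: ρ_b = (1−φ)ρ_g + φ·ρ_f = 0.8946×2.71 + 0.1054×1.1
       = 2.425 + 0.116 = 2.540 g/cm³

2.54 g/cm³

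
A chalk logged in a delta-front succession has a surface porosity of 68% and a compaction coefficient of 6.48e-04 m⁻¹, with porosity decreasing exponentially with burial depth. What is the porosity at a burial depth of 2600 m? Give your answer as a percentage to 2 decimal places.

Working in km (1 km = 1000 m; β in km⁻¹ = β in m⁻¹ × 1000):
φ = φ₀·exp(−β·Z) = 0.68 × exp(−0.648 × 2.6) = 0.68 × exp(−1.685)
  = 0.68 × 0.1855 = 0.1261

12.61%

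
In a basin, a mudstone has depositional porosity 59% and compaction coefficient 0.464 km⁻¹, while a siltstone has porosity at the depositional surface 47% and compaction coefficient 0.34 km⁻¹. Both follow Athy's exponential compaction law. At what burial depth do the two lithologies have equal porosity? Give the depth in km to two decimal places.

1.83 km

Set n₀ₐ e^(−cₐz) = n₀ᵦ e^(−cᵦz) ⇒ ln(n₀ₐ/n₀ᵦ) = (cₐ − cᵦ)·z
z = ln(0.59/0.47) / (0.464 − 0.34) = 0.2274 / 0.124 = 1.834 km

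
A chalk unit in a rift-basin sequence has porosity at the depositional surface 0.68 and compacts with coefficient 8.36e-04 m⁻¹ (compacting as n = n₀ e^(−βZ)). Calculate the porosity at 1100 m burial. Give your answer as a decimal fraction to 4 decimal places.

0.2711

Working in km (1 km = 1000 m; β in km⁻¹ = β in m⁻¹ × 1000):
n = n₀·exp(−β·Z) = 0.68 × exp(−0.836 × 1.1) = 0.68 × exp(−0.9196)
  = 0.68 × 0.3987 = 0.2711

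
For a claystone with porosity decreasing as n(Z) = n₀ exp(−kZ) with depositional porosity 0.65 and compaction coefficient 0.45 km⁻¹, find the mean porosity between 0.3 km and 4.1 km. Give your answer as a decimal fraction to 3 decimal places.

0.272

⟨n⟩ = (1/(Z₂−Z₁)) ∫ n₀ e^(−kZ) dZ = n₀·(e^(−k·Z₁) − e^(−k·Z₂)) / (k·(Z₂−Z₁))
e^(−0.45×0.3) = 0.8737; e^(−0.45×4.1) = 0.1580
⟨n⟩ = 0.65 × (0.8737 − 0.1580) / (0.45 × 3.8) = 0.65 × 0.4185 = 0.2720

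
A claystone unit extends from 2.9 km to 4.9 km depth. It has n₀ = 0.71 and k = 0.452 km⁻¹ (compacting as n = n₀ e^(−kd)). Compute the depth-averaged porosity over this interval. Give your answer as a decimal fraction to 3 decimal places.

0.126

⟨n⟩ = (1/(d₂−d₁)) ∫ n₀ e^(−kd) dd = n₀·(e^(−k·d₁) − e^(−k·d₂)) / (k·(d₂−d₁))
e^(−0.452×2.9) = 0.2696; e^(−0.452×4.9) = 0.1092
⟨n⟩ = 0.71 × (0.2696 − 0.1092) / (0.452 × 2) = 0.71 × 0.1775 = 0.1260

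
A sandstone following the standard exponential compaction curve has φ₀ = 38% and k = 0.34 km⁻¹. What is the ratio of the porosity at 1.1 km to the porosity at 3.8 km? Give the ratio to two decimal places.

2.50

φ(Z₁)/φ(Z₂) = e^(−k·Z₁)/e^(−k·Z₂) = e^{k(Z₂−Z₁)}
= exp(0.34 × 2.7) = exp(0.918) = 2.5043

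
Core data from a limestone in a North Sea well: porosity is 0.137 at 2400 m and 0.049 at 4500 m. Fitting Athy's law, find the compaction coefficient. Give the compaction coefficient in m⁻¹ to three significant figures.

0.000490 m⁻¹

Working in km (1 km = 1000 m; c in km⁻¹ = c in m⁻¹ × 1000):
Athy: φ(z) = φ₀ e^(−cz) ⇒ φ₁/φ₂ = e^{c(z₂−z₁)} ⇒ c = ln(φ₁/φ₂)/(z₂−z₁)
c = ln(0.137/0.049) / (4.5 − 2.4) = ln(2.796) / 2.1 = 1.0282 / 2.1 = 0.4896 km⁻¹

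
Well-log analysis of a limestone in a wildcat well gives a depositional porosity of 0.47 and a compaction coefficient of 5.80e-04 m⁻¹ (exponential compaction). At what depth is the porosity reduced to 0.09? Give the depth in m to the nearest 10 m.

2850 m

Working in km (1 km = 1000 m; β in km⁻¹ = β in m⁻¹ × 1000):
Invert Athy's law: Z = ln(phi₀/phi) / β
Z = ln(0.47/0.09) / 0.58 = ln(5.222) / 0.58 = 1.6529 / 0.58 = 2.850 km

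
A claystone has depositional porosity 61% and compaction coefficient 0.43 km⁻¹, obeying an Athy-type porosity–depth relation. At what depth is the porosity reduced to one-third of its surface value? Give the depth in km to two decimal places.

phi/phi₀ = 1/3 ⇒ exp(−β·Z) = 1/3 ⇒ Z = ln(3) / β
Z = 1.0986 / 0.43 = 2.555 km

2.55 km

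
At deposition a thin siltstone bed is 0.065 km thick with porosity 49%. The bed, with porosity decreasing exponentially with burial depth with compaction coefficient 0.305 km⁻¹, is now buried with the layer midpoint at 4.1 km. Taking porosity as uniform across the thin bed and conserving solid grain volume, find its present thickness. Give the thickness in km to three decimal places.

0.039 km

Porosity at 4.1 km: phi = 0.49·exp(−0.305×4.1) = 0.1403
Solid-volume conservation: h(1−phi) = h₀(1−phi₀) ⇒ h = h₀·(1−phi₀)/(1−phi)
h = 0.065 × (1 − 0.49)/(1 − 0.1403) = 0.065 × 0.5932 = 0.0386 km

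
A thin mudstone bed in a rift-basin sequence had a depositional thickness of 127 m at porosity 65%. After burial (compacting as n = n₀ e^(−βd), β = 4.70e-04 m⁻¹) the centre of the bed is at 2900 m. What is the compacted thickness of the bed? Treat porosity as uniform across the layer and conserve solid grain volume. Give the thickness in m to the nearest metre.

53 m

Working in km (1 km = 1000 m; β in km⁻¹ = β in m⁻¹ × 1000):
Porosity at 2.9 km: n = 0.65·exp(−0.47×2.9) = 0.1663
Solid-volume conservation: h(1−n) = h₀(1−n₀) ⇒ h = h₀·(1−n₀)/(1−n)
h = 0.127 × (1 − 0.65)/(1 − 0.1663) = 0.127 × 0.4198 = 0.0533 km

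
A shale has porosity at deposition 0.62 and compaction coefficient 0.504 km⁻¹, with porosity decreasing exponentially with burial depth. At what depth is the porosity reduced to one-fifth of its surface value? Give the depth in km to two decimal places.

3.19 km

phi/phi₀ = 1/5 ⇒ exp(−β·Z) = 1/5 ⇒ Z = ln(5) / β
Z = 1.6094 / 0.504 = 3.193 km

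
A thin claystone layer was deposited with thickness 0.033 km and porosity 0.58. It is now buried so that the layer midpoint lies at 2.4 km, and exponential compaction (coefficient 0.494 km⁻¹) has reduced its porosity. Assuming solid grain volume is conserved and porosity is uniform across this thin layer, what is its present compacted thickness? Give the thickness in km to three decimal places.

Porosity at 2.4 km: phi = 0.58·exp(−0.494×2.4) = 0.1772
Solid-volume conservation: h(1−phi) = h₀(1−phi₀) ⇒ h = h₀·(1−phi₀)/(1−phi)
h = 0.033 × (1 − 0.58)/(1 − 0.1772) = 0.033 × 0.5105 = 0.0168 km

0.017 km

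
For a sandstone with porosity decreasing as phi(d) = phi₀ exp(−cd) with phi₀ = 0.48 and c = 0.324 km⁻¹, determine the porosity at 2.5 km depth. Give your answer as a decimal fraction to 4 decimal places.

phi = phi₀·exp(−c·d) = 0.48 × exp(−0.324 × 2.5) = 0.48 × exp(−0.81)
  = 0.48 × 0.4449 = 0.2135

0.2135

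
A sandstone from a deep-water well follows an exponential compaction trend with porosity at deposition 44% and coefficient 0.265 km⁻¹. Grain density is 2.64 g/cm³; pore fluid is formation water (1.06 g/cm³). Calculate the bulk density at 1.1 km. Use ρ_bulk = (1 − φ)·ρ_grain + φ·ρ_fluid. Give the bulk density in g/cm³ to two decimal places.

Porosity at depth: n = 0.44·exp(−0.265×1.1) = 0.44×0.7471 = 0.3287
Bulk density: ρ_b = (1−n)ρ_g + n·ρ_f = 0.6713×2.64 + 0.3287×1.06
       = 1.772 + 0.348 = 2.121 g/cm³

2.12 g/cm³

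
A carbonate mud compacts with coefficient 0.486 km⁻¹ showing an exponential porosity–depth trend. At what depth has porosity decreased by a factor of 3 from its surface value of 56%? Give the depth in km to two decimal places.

2.26 km

φ/φ₀ = 1/3 ⇒ exp(−k·d) = 1/3 ⇒ d = ln(3) / k
d = 1.0986 / 0.486 = 2.261 km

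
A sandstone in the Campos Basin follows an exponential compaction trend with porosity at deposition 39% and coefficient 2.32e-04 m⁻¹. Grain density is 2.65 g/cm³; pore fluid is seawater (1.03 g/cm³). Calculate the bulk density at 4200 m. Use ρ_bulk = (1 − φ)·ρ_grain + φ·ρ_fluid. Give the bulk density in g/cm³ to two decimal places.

2.41 g/cm³

Working in km (1 km = 1000 m; k in km⁻¹ = k in m⁻¹ × 1000):
Porosity at depth: n = 0.39·exp(−0.232×4.2) = 0.39×0.3774 = 0.1472
Bulk density: ρ_b = (1−n)ρ_g + n·ρ_f = 0.8528×2.65 + 0.1472×1.03
       = 2.260 + 0.152 = 2.412 g/cm³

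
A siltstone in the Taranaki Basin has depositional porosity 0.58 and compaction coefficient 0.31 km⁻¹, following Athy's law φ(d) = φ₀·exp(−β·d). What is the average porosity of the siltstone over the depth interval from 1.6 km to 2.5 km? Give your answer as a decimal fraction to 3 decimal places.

0.308

⟨φ⟩ = (1/(d₂−d₁)) ∫ φ₀ e^(−βd) dd = φ₀·(e^(−β·d₁) − e^(−β·d₂)) / (β·(d₂−d₁))
e^(−0.31×1.6) = 0.6090; e^(−0.31×2.5) = 0.4607
⟨φ⟩ = 0.58 × (0.6090 − 0.4607) / (0.31 × 0.9) = 0.58 × 0.5314 = 0.3082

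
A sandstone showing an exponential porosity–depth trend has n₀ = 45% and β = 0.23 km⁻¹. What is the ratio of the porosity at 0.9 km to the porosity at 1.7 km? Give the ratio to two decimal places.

n(d₁)/n(d₂) = e^(−β·d₁)/e^(−β·d₂) = e^{β(d₂−d₁)}
= exp(0.23 × 0.8) = exp(0.184) = 1.2020

1.20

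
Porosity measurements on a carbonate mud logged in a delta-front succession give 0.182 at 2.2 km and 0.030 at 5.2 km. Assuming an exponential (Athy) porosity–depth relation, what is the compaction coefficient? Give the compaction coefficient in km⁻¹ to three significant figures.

0.601 km⁻¹

Athy: φ(Z) = φ₀ e^(−cZ) ⇒ φ₁/φ₂ = e^{c(Z₂−Z₁)} ⇒ c = ln(φ₁/φ₂)/(Z₂−Z₁)
c = ln(0.182/0.03) / (5.2 − 2.2) = ln(6.067) / 3 = 1.8028 / 3 = 0.6009 km⁻¹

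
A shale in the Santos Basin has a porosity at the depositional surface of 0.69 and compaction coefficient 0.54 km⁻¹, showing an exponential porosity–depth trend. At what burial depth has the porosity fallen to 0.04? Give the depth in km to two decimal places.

Invert Athy's law: d = ln(φ₀/φ) / β
d = ln(0.69/0.04) / 0.54 = ln(17.25) / 0.54 = 2.8478 / 0.54 = 5.274 km

5.27 km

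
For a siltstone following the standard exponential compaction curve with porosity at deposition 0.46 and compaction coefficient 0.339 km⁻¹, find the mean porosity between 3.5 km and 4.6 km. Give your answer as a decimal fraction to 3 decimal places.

⟨n⟩ = (1/(z₂−z₁)) ∫ n₀ e^(−cz) dz = n₀·(e^(−c·z₁) − e^(−c·z₂)) / (c·(z₂−z₁))
e^(−0.339×3.5) = 0.3053; e^(−0.339×4.6) = 0.2103
⟨n⟩ = 0.46 × (0.3053 − 0.2103) / (0.339 × 1.1) = 0.46 × 0.2548 = 0.1172

0.117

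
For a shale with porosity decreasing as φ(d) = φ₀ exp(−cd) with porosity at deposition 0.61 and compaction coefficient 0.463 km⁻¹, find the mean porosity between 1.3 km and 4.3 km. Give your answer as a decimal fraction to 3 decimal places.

0.181

⟨φ⟩ = (1/(d₂−d₁)) ∫ φ₀ e^(−cd) dd = φ₀·(e^(−c·d₁) − e^(−c·d₂)) / (c·(d₂−d₁))
e^(−0.463×1.3) = 0.5478; e^(−0.463×4.3) = 0.1366
⟨φ⟩ = 0.61 × (0.5478 − 0.1366) / (0.463 × 3) = 0.61 × 0.2960 = 0.1806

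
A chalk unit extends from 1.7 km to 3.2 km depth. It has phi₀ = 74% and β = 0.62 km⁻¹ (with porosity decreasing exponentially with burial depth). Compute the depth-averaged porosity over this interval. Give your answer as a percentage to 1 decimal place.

⟨phi⟩ = (1/(z₂−z₁)) ∫ phi₀ e^(−βz) dz = phi₀·(e^(−β·z₁) − e^(−β·z₂)) / (β·(z₂−z₁))
e^(−0.62×1.7) = 0.3485; e^(−0.62×3.2) = 0.1375
⟨phi⟩ = 0.74 × (0.3485 − 0.1375) / (0.62 × 1.5) = 0.74 × 0.2269 = 0.1679

16.8%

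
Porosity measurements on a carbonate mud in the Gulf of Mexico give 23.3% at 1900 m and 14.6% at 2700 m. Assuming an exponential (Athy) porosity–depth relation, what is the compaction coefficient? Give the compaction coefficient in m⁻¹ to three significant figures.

Working in km (1 km = 1000 m; β in km⁻¹ = β in m⁻¹ × 1000):
Athy: n(d) = n₀ e^(−βd) ⇒ n₁/n₂ = e^{β(d₂−d₁)} ⇒ β = ln(n₁/n₂)/(d₂−d₁)
β = ln(0.233/0.146) / (2.7 − 1.9) = ln(1.596) / 0.8 = 0.4674 / 0.8 = 0.5843 km⁻¹

0.000584 m⁻¹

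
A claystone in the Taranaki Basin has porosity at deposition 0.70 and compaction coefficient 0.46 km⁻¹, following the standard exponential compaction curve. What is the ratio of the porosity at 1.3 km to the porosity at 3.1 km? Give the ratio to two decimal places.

φ(d₁)/φ(d₂) = e^(−c·d₁)/e^(−c·d₂) = e^{c(d₂−d₁)}
= exp(0.46 × 1.8) = exp(0.828) = 2.2887

2.29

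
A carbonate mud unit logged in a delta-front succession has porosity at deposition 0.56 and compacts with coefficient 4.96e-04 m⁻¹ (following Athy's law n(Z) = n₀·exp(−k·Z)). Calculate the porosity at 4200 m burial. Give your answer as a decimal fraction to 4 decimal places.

Working in km (1 km = 1000 m; k in km⁻¹ = k in m⁻¹ × 1000):
n = n₀·exp(−k·Z) = 0.56 × exp(−0.496 × 4.2) = 0.56 × exp(−2.083)
  = 0.56 × 0.1245 = 0.0697

0.0697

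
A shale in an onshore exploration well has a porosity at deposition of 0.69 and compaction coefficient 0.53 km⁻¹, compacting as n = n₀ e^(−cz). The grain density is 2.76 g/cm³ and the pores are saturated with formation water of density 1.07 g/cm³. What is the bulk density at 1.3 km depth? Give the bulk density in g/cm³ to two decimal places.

Porosity at depth: n = 0.69·exp(−0.53×1.3) = 0.69×0.5021 = 0.3464
Bulk density: ρ_b = (1−n)ρ_g + n·ρ_f = 0.6536×2.76 + 0.3464×1.07
       = 1.804 + 0.371 = 2.175 g/cm³

2.17 g/cm³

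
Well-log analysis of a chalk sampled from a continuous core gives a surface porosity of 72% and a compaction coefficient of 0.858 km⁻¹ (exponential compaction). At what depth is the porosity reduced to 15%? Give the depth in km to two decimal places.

1.83 km

Invert Athy's law: z = ln(φ₀/φ) / k
z = ln(0.72/0.15) / 0.858 = ln(4.8) / 0.858 = 1.5686 / 0.858 = 1.828 km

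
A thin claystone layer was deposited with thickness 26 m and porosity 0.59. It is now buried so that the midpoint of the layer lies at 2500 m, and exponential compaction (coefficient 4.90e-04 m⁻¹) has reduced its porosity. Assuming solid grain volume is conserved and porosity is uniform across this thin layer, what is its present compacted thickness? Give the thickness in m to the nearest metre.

13 m

Working in km (1 km = 1000 m; β in km⁻¹ = β in m⁻¹ × 1000):
Porosity at 2.5 km: φ = 0.59·exp(−0.49×2.5) = 0.1733
Solid-volume conservation: h(1−φ) = h₀(1−φ₀) ⇒ h = h₀·(1−φ₀)/(1−φ)
h = 0.026 × (1 − 0.59)/(1 − 0.1733) = 0.026 × 0.4960 = 0.0129 km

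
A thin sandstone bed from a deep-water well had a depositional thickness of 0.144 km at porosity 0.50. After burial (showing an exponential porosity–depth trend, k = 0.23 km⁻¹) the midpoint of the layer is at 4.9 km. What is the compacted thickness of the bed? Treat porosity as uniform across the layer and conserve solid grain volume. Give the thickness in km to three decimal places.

Porosity at 4.9 km: φ = 0.5·exp(−0.23×4.9) = 0.1620
Solid-volume conservation: h(1−φ) = h₀(1−φ₀) ⇒ h = h₀·(1−φ₀)/(1−φ)
h = 0.144 × (1 − 0.5)/(1 − 0.1620) = 0.144 × 0.5967 = 0.0859 km

0.086 km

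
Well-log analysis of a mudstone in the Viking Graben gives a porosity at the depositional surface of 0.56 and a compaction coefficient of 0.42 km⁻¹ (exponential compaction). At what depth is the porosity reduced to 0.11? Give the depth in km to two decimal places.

Invert Athy's law: z = ln(φ₀/φ) / k
z = ln(0.56/0.11) / 0.42 = ln(5.091) / 0.42 = 1.6275 / 0.42 = 3.875 km

3.87 km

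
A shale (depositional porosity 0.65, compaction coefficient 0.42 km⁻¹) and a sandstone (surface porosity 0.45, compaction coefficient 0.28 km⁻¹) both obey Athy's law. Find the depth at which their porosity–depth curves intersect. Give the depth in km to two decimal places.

Set φ₀ₐ e^(−βₐZ) = φ₀ᵦ e^(−βᵦZ) ⇒ ln(φ₀ₐ/φ₀ᵦ) = (βₐ − βᵦ)·Z
Z = ln(0.65/0.45) / (0.42 − 0.28) = 0.3677 / 0.14 = 2.627 km

2.63 km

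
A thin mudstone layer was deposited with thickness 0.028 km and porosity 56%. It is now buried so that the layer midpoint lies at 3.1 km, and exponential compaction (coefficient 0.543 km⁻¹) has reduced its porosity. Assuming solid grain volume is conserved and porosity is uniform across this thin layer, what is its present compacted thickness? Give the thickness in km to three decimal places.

0.014 km

Porosity at 3.1 km: phi = 0.56·exp(−0.543×3.1) = 0.1040
Solid-volume conservation: h(1−phi) = h₀(1−phi₀) ⇒ h = h₀·(1−phi₀)/(1−phi)
h = 0.028 × (1 − 0.56)/(1 − 0.1040) = 0.028 × 0.4911 = 0.0138 km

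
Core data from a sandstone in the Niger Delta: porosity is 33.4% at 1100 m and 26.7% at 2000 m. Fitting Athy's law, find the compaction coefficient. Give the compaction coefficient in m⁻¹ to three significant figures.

Working in km (1 km = 1000 m; β in km⁻¹ = β in m⁻¹ × 1000):
Athy: n(d) = n₀ e^(−βd) ⇒ n₁/n₂ = e^{β(d₂−d₁)} ⇒ β = ln(n₁/n₂)/(d₂−d₁)
β = ln(0.334/0.267) / (2 − 1.1) = ln(1.251) / 0.9 = 0.2239 / 0.9 = 0.2488 km⁻¹

0.000249 m⁻¹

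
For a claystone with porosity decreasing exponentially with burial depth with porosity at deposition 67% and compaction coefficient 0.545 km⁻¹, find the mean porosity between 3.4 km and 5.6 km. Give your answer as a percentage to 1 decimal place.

⟨φ⟩ = (1/(Z₂−Z₁)) ∫ φ₀ e^(−cZ) dZ = φ₀·(e^(−c·Z₁) − e^(−c·Z₂)) / (c·(Z₂−Z₁))
e^(−0.545×3.4) = 0.1568; e^(−0.545×5.6) = 0.0473
⟨φ⟩ = 0.67 × (0.1568 − 0.0473) / (0.545 × 2.2) = 0.67 × 0.0913 = 0.0612

6.1%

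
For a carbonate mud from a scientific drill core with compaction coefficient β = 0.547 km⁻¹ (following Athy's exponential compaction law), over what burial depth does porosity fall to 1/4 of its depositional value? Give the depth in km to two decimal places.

2.53 km

n/n₀ = 1/4 ⇒ exp(−β·d) = 1/4 ⇒ d = ln(4) / β
d = 1.3863 / 0.547 = 2.534 km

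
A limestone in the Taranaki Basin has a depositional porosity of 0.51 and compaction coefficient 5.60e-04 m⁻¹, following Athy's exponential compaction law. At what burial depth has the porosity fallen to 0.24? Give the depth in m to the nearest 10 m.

Working in km (1 km = 1000 m; β in km⁻¹ = β in m⁻¹ × 1000):
Invert Athy's law: z = ln(φ₀/φ) / β
z = ln(0.51/0.24) / 0.56 = ln(2.125) / 0.56 = 0.7538 / 0.56 = 1.346 km

1350 m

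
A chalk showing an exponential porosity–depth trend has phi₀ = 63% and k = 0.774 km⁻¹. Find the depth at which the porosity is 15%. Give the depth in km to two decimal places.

1.85 km

Invert Athy's law: d = ln(phi₀/phi) / k
d = ln(0.63/0.15) / 0.774 = ln(4.2) / 0.774 = 1.4351 / 0.774 = 1.854 km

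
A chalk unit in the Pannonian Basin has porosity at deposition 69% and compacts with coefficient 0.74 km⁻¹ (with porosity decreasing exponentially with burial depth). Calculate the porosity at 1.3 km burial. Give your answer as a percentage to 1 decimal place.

26.4%

phi = phi₀·exp(−k·Z) = 0.69 × exp(−0.74 × 1.3) = 0.69 × exp(−0.962)
  = 0.69 × 0.3821 = 0.2637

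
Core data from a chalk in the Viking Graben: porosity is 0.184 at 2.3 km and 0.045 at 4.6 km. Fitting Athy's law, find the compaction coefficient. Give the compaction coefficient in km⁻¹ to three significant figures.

Athy: phi(Z) = phi₀ e^(−βZ) ⇒ phi₁/phi₂ = e^{β(Z₂−Z₁)} ⇒ β = ln(phi₁/phi₂)/(Z₂−Z₁)
β = ln(0.184/0.045) / (4.6 − 2.3) = ln(4.089) / 2.3 = 1.4083 / 2.3 = 0.6123 km⁻¹

0.612 km⁻¹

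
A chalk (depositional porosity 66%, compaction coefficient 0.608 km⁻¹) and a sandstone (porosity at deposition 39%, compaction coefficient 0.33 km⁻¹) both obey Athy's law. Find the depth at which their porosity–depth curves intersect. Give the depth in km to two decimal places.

Set phi₀ₐ e^(−cₐd) = phi₀ᵦ e^(−cᵦd) ⇒ ln(phi₀ₐ/phi₀ᵦ) = (cₐ − cᵦ)·d
d = ln(0.66/0.39) / (0.608 − 0.33) = 0.5261 / 0.278 = 1.892 km

1.89 km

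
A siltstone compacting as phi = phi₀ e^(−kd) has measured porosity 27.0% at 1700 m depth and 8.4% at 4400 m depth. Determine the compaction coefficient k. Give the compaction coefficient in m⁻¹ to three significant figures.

0.000432 m⁻¹

Working in km (1 km = 1000 m; k in km⁻¹ = k in m⁻¹ × 1000):
Athy: phi(d) = phi₀ e^(−kd) ⇒ phi₁/phi₂ = e^{k(d₂−d₁)} ⇒ k = ln(phi₁/phi₂)/(d₂−d₁)
k = ln(0.27/0.084) / (4.4 − 1.7) = ln(3.214) / 2.7 = 1.1676 / 2.7 = 0.4324 km⁻¹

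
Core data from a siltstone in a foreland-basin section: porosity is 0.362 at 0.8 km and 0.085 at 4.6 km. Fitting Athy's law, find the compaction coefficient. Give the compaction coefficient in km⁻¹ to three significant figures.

0.381 km⁻¹

Athy: n(d) = n₀ e^(−βd) ⇒ n₁/n₂ = e^{β(d₂−d₁)} ⇒ β = ln(n₁/n₂)/(d₂−d₁)
β = ln(0.362/0.085) / (4.6 − 0.8) = ln(4.259) / 3.8 = 1.4490 / 3.8 = 0.3813 km⁻¹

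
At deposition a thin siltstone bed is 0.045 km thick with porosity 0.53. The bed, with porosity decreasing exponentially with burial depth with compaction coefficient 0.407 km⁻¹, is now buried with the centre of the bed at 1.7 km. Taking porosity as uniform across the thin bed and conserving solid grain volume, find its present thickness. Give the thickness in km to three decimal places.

0.029 km

Porosity at 1.7 km: φ = 0.53·exp(−0.407×1.7) = 0.2653
Solid-volume conservation: h(1−φ) = h₀(1−φ₀) ⇒ h = h₀·(1−φ₀)/(1−φ)
h = 0.045 × (1 − 0.53)/(1 − 0.2653) = 0.045 × 0.6397 = 0.0288 km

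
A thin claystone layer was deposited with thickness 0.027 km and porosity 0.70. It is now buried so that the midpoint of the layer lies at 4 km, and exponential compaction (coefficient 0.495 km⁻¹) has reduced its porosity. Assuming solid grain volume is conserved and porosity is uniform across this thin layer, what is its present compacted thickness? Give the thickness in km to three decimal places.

Porosity at 4 km: φ = 0.7·exp(−0.495×4) = 0.0966
Solid-volume conservation: h(1−φ) = h₀(1−φ₀) ⇒ h = h₀·(1−φ₀)/(1−φ)
h = 0.027 × (1 − 0.7)/(1 − 0.0966) = 0.027 × 0.3321 = 0.0090 km

0.009 km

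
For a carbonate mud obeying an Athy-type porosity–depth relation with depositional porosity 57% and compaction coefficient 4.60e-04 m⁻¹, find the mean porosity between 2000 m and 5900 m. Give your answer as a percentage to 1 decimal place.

10.6%

Working in km (1 km = 1000 m; β in km⁻¹ = β in m⁻¹ × 1000):
⟨phi⟩ = (1/(Z₂−Z₁)) ∫ phi₀ e^(−βZ) dZ = phi₀·(e^(−β·Z₁) − e^(−β·Z₂)) / (β·(Z₂−Z₁))
e^(−0.46×2) = 0.3985; e^(−0.46×5.9) = 0.0663
⟨phi⟩ = 0.57 × (0.3985 − 0.0663) / (0.46 × 3.9) = 0.57 × 0.1852 = 0.1056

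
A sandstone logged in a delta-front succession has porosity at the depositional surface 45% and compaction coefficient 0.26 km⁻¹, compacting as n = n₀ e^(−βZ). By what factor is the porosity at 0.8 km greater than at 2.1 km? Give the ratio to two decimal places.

1.40

n(Z₁)/n(Z₂) = e^(−β·Z₁)/e^(−β·Z₂) = e^{β(Z₂−Z₁)}
= exp(0.26 × 1.3) = exp(0.338) = 1.4021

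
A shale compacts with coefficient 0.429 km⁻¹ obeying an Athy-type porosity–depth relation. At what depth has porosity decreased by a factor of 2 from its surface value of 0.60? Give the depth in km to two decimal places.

1.62 km

phi/phi₀ = 1/2 ⇒ exp(−k·z) = 1/2 ⇒ z = ln(2) / k
z = 0.6931 / 0.429 = 1.616 km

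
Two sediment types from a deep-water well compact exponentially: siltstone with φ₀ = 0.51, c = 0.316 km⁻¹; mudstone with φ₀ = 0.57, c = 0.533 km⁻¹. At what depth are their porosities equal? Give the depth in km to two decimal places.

Set φ₀ₐ e^(−cₐz) = φ₀ᵦ e^(−cᵦz) ⇒ ln(φ₀ₐ/φ₀ᵦ) = (cₐ − cᵦ)·z
z = ln(0.51/0.57) / (0.316 − 0.533) = -0.1112 / -0.217 = 0.513 km

0.51 km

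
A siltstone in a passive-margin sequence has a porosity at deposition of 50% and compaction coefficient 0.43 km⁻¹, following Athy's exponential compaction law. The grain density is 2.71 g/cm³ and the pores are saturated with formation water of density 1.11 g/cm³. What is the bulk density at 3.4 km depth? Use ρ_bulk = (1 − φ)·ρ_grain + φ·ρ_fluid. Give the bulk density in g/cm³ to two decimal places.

2.52 g/cm³

Porosity at depth: φ = 0.5·exp(−0.43×3.4) = 0.5×0.2318 = 0.1159
Bulk density: ρ_b = (1−φ)ρ_g + φ·ρ_f = 0.8841×2.71 + 0.1159×1.11
       = 2.396 + 0.129 = 2.525 g/cm³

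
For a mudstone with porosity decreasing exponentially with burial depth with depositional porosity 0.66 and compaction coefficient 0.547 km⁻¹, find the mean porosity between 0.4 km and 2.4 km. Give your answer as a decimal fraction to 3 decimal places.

⟨phi⟩ = (1/(Z₂−Z₁)) ∫ phi₀ e^(−βZ) dZ = phi₀·(e^(−β·Z₁) − e^(−β·Z₂)) / (β·(Z₂−Z₁))
e^(−0.547×0.4) = 0.8035; e^(−0.547×2.4) = 0.2691
⟨phi⟩ = 0.66 × (0.8035 − 0.2691) / (0.547 × 2) = 0.66 × 0.4885 = 0.3224

0.322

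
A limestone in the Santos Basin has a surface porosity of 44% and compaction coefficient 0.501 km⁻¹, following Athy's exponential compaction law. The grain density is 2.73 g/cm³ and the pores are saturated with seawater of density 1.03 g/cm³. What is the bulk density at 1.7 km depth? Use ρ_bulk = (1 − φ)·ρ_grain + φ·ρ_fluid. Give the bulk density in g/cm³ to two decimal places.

2.41 g/cm³

Porosity at depth: n = 0.44·exp(−0.501×1.7) = 0.44×0.4267 = 0.1877
Bulk density: ρ_b = (1−n)ρ_g + n·ρ_f = 0.8123×2.73 + 0.1877×1.03
       = 2.217 + 0.193 = 2.411 g/cm³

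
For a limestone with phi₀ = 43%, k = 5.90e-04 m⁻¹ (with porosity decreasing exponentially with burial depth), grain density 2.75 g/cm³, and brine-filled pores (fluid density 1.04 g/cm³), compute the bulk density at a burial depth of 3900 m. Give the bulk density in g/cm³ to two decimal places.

2.68 g/cm³

Working in km (1 km = 1000 m; k in km⁻¹ = k in m⁻¹ × 1000):
Porosity at depth: phi = 0.43·exp(−0.59×3.9) = 0.43×0.1002 = 0.0431
Bulk density: ρ_b = (1−phi)ρ_g + phi·ρ_f = 0.9569×2.75 + 0.0431×1.04
       = 2.632 + 0.045 = 2.676 g/cm³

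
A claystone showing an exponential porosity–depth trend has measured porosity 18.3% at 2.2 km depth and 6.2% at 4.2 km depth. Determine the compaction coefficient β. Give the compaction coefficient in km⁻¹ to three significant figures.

0.541 km⁻¹

Athy: n(z) = n₀ e^(−βz) ⇒ n₁/n₂ = e^{β(z₂−z₁)} ⇒ β = ln(n₁/n₂)/(z₂−z₁)
β = ln(0.183/0.062) / (4.2 − 2.2) = ln(2.952) / 2 = 1.0824 / 2 = 0.5412 km⁻¹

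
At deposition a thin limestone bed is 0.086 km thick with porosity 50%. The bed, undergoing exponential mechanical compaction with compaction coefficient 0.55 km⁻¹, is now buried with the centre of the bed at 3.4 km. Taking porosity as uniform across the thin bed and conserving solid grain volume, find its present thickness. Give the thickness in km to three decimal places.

Porosity at 3.4 km: phi = 0.5·exp(−0.55×3.4) = 0.0771
Solid-volume conservation: h(1−phi) = h₀(1−phi₀) ⇒ h = h₀·(1−phi₀)/(1−phi)
h = 0.086 × (1 − 0.5)/(1 − 0.0771) = 0.086 × 0.5417 = 0.0466 km

0.047 km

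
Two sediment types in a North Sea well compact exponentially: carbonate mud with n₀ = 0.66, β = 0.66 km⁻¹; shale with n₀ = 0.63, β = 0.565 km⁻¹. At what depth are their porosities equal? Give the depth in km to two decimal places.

0.49 km

Set n₀ₐ e^(−βₐd) = n₀ᵦ e^(−βᵦd) ⇒ ln(n₀ₐ/n₀ᵦ) = (βₐ − βᵦ)·d
d = ln(0.66/0.63) / (0.66 − 0.565) = 0.0465 / 0.095 = 0.490 km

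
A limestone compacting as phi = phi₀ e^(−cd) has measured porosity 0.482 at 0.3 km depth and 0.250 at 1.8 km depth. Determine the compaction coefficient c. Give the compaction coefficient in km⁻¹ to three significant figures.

0.438 km⁻¹

Athy: phi(d) = phi₀ e^(−cd) ⇒ phi₁/phi₂ = e^{c(d₂−d₁)} ⇒ c = ln(phi₁/phi₂)/(d₂−d₁)
c = ln(0.482/0.25) / (1.8 − 0.3) = ln(1.928) / 1.5 = 0.6565 / 1.5 = 0.4377 km⁻¹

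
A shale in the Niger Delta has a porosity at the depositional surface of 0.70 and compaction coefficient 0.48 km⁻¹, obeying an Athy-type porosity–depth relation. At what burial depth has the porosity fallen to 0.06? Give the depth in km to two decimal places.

Invert Athy's law: Z = ln(φ₀/φ) / c
Z = ln(0.7/0.06) / 0.48 = ln(11.67) / 0.48 = 2.4567 / 0.48 = 5.118 km

5.12 km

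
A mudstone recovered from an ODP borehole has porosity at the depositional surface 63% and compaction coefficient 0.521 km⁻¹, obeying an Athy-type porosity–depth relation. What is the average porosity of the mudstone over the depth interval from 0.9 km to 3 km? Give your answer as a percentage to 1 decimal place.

24.0%

⟨n⟩ = (1/(z₂−z₁)) ∫ n₀ e^(−βz) dz = n₀·(e^(−β·z₁) − e^(−β·z₂)) / (β·(z₂−z₁))
e^(−0.521×0.9) = 0.6257; e^(−0.521×3) = 0.2095
⟨n⟩ = 0.63 × (0.6257 − 0.2095) / (0.521 × 2.1) = 0.63 × 0.3804 = 0.2396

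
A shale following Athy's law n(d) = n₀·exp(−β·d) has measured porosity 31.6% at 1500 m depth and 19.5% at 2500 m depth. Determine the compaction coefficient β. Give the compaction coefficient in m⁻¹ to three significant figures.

0.000483 m⁻¹

Working in km (1 km = 1000 m; β in km⁻¹ = β in m⁻¹ × 1000):
Athy: n(d) = n₀ e^(−βd) ⇒ n₁/n₂ = e^{β(d₂−d₁)} ⇒ β = ln(n₁/n₂)/(d₂−d₁)
β = ln(0.316/0.195) / (2.5 − 1.5) = ln(1.621) / 1 = 0.4827 / 1 = 0.4827 km⁻¹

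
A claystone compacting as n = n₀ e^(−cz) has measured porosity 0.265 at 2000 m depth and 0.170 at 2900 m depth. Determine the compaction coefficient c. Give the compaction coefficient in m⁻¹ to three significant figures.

Working in km (1 km = 1000 m; c in km⁻¹ = c in m⁻¹ × 1000):
Athy: n(z) = n₀ e^(−cz) ⇒ n₁/n₂ = e^{c(z₂−z₁)} ⇒ c = ln(n₁/n₂)/(z₂−z₁)
c = ln(0.265/0.17) / (2.9 − 2) = ln(1.559) / 0.9 = 0.4439 / 0.9 = 0.4933 km⁻¹

0.000493 m⁻¹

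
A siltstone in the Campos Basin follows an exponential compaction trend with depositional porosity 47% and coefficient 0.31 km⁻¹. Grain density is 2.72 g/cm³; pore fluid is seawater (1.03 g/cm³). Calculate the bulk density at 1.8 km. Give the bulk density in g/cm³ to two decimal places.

2.27 g/cm³

Porosity at depth: n = 0.47·exp(−0.31×1.8) = 0.47×0.5724 = 0.2690
Bulk density: ρ_b = (1−n)ρ_g + n·ρ_f = 0.7310×2.72 + 0.2690×1.03
       = 1.988 + 0.277 = 2.265 g/cm³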